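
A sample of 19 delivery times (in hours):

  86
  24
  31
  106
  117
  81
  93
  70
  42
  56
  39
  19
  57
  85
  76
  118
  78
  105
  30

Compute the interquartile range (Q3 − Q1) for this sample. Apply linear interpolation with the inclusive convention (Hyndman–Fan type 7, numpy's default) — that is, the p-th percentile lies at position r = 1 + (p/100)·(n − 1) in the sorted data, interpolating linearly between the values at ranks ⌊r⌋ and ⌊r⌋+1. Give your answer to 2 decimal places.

49.00

Sorted: 19, 24, 30, 31, 39, 42, 56, 57, 70, 76, 78, 81, 85, 86, 93, 105, 106, 117, 118.
n = 19.
P25: r = 5.5; ranks 5–6 are 39, 42; interpolating gives 40.5.
P75: r = 14.5; ranks 14–15 are 86, 93; interpolating gives 89.5.
Difference: 89.5 − 40.5 = 49.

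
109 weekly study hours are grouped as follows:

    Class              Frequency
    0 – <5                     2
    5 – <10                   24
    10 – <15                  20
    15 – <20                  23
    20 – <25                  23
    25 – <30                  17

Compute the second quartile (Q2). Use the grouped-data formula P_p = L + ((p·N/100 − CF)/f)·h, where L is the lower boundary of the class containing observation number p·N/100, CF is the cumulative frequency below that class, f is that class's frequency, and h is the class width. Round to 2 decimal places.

N = 109; target position k = 50/100 · 109 = 54.5.
Cumulative frequencies: 2, 26, 46, 69, 92, 109.
Observation 54.5 falls in the class 15 – <20.
L = 15, CF = 46, f = 23, h = 5.
P50 = 15 + ((54.5 − 46)/23)·5 = 15 + 1.84783 = 16.8478.

16.85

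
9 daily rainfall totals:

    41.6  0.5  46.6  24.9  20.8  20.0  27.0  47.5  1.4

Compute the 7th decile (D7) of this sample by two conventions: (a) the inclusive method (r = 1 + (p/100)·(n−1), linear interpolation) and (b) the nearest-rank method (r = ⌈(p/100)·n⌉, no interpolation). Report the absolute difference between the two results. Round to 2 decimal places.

5.84

Sorted: 0.5, 1.4, 20.0, 20.8, 24.9, 27.0, 41.6, 46.6, 47.5.
n = 9.
(a) r = 6.6; between ranks 6 (27.0) and 7 (41.6): 35.76.
(b) the nearest-rank method: rank 7 → 41.6.
|35.76 − 41.6| = 5.84.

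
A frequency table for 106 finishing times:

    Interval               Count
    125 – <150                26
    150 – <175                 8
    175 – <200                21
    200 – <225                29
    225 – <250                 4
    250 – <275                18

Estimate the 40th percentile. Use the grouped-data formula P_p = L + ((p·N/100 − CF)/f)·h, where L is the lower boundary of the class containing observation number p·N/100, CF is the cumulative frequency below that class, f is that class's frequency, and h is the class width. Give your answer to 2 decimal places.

185.00

N = 106; target position k = 40/100 · 106 = 42.4.
Cumulative frequencies: 26, 34, 55, 84, 88, 106.
Observation 42.4 falls in the class 175 – <200.
L = 175, CF = 34, f = 21, h = 25.
P40 = 175 + ((42.4 − 34)/21)·25 = 175 + 10 = 185.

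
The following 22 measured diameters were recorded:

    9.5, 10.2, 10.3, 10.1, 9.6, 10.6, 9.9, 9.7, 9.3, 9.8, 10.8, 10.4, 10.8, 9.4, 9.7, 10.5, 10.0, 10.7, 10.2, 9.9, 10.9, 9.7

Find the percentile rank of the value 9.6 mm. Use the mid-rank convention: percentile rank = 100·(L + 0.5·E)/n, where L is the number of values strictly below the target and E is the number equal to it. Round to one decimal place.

Sorted: 9.3, 9.4, 9.5, 9.6, 9.7, 9.7, 9.7, 9.8, 9.9, 9.9, 10.0, 10.1, 10.2, 10.2, 10.3, 10.4, 10.5, 10.6, 10.7, 10.8, 10.8, 10.9.
Count below 9.6: L = 3; count equal: E = 1; n = 22.
Percentile rank = 100·(3 + 0.5·1)/22 = 100·3.5/22 = 15.91.

15.9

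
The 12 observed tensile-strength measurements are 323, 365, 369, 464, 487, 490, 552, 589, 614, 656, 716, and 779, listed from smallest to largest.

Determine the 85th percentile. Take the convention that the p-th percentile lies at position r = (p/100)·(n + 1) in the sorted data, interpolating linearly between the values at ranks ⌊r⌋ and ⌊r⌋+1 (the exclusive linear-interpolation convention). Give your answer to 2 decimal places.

719.15

n = 12.
r = (85/100)·(12 + 1) = 11.05.
Rank 11 is 716 and rank 12 is 779.
Interpolate: 716 + 0.05·(779 − 716) = 716 + 0.05·63 = 719.15.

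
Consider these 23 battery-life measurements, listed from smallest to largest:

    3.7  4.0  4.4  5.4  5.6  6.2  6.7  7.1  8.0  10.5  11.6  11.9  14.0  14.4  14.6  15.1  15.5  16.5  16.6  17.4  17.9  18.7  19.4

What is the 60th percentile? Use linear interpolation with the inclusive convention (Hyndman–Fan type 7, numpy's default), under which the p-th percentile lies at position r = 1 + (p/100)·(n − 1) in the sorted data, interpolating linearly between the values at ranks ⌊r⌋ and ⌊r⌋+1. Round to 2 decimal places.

14.44

n = 23.
r = 1 + (60/100)·(23 − 1) = 1 + 13.2 = 14.2.
Rank 14 is 14.4 and rank 15 is 14.6.
Interpolate: 14.4 + 0.2·(14.6 − 14.4) = 14.4 + 0.2·0.2 = 14.44.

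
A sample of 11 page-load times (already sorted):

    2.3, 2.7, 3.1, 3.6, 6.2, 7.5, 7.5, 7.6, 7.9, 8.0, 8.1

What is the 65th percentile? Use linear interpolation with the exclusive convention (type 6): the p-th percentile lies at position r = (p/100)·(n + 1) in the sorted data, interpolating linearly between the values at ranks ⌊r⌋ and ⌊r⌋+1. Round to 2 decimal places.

n = 11.
r = (65/100)·(11 + 1) = 7.8.
Rank 7 is 7.5 and rank 8 is 7.6.
Interpolate: 7.5 + 0.8·(7.6 − 7.5) = 7.5 + 0.8·0.1 = 7.58.

7.58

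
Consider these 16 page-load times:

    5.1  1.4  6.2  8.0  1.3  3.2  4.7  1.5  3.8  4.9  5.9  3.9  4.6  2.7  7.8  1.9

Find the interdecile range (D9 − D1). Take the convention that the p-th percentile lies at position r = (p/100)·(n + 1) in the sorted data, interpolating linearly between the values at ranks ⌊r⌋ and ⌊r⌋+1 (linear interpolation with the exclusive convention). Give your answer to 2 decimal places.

Sorted: 1.3, 1.4, 1.5, 1.9, 2.7, 3.2, 3.8, 3.9, 4.6, 4.7, 4.9, 5.1, 5.9, 6.2, 7.8, 8.0.
n = 16.
P10: r = 1.7; ranks 1–2 are 1.3, 1.4; interpolating gives 1.37.
P90: r = 15.3; ranks 15–16 are 7.8, 8.0; interpolating gives 7.86.
Difference: 7.86 − 1.37 = 6.49.

6.49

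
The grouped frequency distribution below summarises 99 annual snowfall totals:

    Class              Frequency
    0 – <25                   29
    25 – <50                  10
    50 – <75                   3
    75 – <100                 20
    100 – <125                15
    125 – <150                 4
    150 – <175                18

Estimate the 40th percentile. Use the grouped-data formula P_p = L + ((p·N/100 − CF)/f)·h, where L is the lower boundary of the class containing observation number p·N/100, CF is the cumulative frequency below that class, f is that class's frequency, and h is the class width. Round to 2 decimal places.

55.00

N = 99; target position k = 40/100 · 99 = 39.6.
Cumulative frequencies: 29, 39, 42, 62, 77, 81, 99.
Observation 39.6 falls in the class 50 – <75.
L = 50, CF = 39, f = 3, h = 25.
P40 = 50 + ((39.6 − 39)/3)·25 = 50 + 5 = 55.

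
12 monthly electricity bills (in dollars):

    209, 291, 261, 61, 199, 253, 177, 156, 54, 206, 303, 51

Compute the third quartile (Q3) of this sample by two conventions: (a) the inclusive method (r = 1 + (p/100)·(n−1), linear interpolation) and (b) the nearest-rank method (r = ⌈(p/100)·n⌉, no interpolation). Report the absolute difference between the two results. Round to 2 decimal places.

2.00

Sorted: 51, 54, 61, 156, 177, 199, 206, 209, 253, 261, 291, 303.
n = 12.
(a) r = 9.25; between ranks 9 (253) and 10 (261): 255.
(b) the nearest-rank method: rank 9 → 253.
|255 − 253| = 2.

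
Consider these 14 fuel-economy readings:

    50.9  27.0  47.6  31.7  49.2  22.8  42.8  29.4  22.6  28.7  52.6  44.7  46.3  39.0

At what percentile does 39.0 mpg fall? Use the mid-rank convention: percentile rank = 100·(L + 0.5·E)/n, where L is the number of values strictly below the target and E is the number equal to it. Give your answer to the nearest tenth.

Sorted: 22.6, 22.8, 27.0, 28.7, 29.4, 31.7, 39.0, 42.8, 44.7, 46.3, 47.6, 49.2, 50.9, 52.6.
Count below 39.0: L = 6; count equal: E = 1; n = 14.
Percentile rank = 100·(6 + 0.5·1)/14 = 100·6.5/14 = 46.43.

46.4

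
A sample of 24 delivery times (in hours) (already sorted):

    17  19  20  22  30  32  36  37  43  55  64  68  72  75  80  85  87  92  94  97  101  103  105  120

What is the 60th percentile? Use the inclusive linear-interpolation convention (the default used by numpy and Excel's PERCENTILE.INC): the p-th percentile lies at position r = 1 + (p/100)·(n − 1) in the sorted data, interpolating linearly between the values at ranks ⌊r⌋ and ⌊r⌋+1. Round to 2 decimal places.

n = 24.
r = 1 + (60/100)·(24 − 1) = 1 + 13.8 = 14.8.
Rank 14 is 75 and rank 15 is 80.
Interpolate: 75 + 0.8·(80 − 75) = 75 + 0.8·5 = 79.

79.00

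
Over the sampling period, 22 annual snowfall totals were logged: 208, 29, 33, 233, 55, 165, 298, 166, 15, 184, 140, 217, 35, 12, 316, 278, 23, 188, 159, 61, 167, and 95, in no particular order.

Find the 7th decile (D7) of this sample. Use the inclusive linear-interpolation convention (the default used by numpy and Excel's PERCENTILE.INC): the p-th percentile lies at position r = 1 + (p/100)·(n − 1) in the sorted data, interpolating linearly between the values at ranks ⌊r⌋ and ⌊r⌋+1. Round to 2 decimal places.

Sorted: 12, 15, 23, 29, 33, 35, 55, 61, 95, 140, 159, 165, 166, 167, 184, 188, 208, 217, 233, 278, 298, 316.
n = 22.
r = 1 + (70/100)·(22 − 1) = 1 + 14.7 = 15.7.
Rank 15 is 184 and rank 16 is 188.
Interpolate: 184 + 0.7·(188 − 184) = 184 + 0.7·4 = 186.8.

186.80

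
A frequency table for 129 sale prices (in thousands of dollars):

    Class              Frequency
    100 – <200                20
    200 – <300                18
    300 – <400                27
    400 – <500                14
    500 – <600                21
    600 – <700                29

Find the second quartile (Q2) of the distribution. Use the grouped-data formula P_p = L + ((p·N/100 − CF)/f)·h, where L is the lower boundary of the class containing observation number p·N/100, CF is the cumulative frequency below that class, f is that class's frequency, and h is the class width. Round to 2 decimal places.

398.15

N = 129; target position k = 50/100 · 129 = 64.5.
Cumulative frequencies: 20, 38, 65, 79, 100, 129.
Observation 64.5 falls in the class 300 – <400.
L = 300, CF = 38, f = 27, h = 100.
P50 = 300 + ((64.5 − 38)/27)·100 = 300 + 98.1481 = 398.148.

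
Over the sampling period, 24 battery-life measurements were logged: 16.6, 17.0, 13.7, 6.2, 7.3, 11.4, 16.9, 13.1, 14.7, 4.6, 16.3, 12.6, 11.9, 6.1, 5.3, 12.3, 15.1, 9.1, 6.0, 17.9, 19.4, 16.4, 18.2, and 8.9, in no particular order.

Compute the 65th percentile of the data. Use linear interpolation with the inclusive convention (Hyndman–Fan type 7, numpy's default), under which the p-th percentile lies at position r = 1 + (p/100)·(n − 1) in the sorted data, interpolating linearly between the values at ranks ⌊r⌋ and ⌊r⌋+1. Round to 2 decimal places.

Sorted: 4.6, 5.3, 6.0, 6.1, 6.2, 7.3, 8.9, 9.1, 11.4, 11.9, 12.3, 12.6, 13.1, 13.7, 14.7, 15.1, 16.3, 16.4, 16.6, 16.9, 17.0, 17.9, 18.2, 19.4.
n = 24.
r = 1 + (65/100)·(24 − 1) = 1 + 14.95 = 15.95.
Rank 15 is 14.7 and rank 16 is 15.1.
Interpolate: 14.7 + 0.95·(15.1 − 14.7) = 14.7 + 0.95·0.4 = 15.08.

15.08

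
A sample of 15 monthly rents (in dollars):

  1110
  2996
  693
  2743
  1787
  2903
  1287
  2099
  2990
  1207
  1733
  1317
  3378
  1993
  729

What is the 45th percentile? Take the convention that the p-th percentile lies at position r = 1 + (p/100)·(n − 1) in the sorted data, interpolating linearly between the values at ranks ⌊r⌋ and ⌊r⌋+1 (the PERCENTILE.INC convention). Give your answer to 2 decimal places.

1749.20

Sorted: 693, 729, 1110, 1207, 1287, 1317, 1733, 1787, 1993, 2099, 2743, 2903, 2990, 2996, 3378.
n = 15.
r = 1 + (45/100)·(15 − 1) = 1 + 6.3 = 7.3.
Rank 7 is 1733 and rank 8 is 1787.
Interpolate: 1733 + 0.3·(1787 − 1733) = 1733 + 0.3·54 = 1749.2.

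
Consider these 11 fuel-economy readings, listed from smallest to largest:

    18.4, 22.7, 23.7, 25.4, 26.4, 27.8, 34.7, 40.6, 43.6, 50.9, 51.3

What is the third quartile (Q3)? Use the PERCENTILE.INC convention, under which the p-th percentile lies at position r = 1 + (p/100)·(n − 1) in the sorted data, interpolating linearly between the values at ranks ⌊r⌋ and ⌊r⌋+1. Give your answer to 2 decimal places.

n = 11.
r = 1 + (75/100)·(11 − 1) = 1 + 7.5 = 8.5.
Rank 8 is 40.6 and rank 9 is 43.6.
Interpolate: 40.6 + 0.5·(43.6 − 40.6) = 40.6 + 0.5·3 = 42.1.

42.10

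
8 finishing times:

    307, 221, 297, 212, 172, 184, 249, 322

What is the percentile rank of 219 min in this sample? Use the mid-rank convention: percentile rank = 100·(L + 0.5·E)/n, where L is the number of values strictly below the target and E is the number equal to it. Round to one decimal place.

Sorted: 172, 184, 212, 221, 249, 297, 307, 322.
Count below 219: L = 3; count equal: E = 0; n = 8.
Percentile rank = 100·(3 + 0.5·0)/8 = 100·3/8 = 37.5.

37.5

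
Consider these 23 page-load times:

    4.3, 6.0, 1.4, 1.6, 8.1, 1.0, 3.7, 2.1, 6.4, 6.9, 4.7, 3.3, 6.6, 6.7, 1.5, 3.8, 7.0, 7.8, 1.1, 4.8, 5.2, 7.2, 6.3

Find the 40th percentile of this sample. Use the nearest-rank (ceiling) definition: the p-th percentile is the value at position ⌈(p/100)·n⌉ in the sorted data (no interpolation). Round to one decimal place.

Sorted: 1.0, 1.1, 1.4, 1.5, 1.6, 2.1, 3.3, 3.7, 3.8, 4.3, 4.7, 4.8, 5.2, 6.0, 6.3, 6.4, 6.6, 6.7, 6.9, 7.0, 7.2, 7.8, 8.1.
n = 23.
Position = ⌈40/100 · 23⌉ = ⌈9.2⌉ = 10.
The value at rank 10 is 4.3.

4.3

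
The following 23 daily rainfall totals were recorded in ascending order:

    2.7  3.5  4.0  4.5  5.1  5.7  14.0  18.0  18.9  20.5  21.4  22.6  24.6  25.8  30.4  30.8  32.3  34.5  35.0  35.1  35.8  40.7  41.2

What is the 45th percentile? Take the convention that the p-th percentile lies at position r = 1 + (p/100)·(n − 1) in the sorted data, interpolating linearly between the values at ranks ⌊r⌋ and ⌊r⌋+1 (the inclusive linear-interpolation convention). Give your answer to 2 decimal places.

n = 23.
r = 1 + (45/100)·(23 − 1) = 1 + 9.9 = 10.9.
Rank 10 is 20.5 and rank 11 is 21.4.
Interpolate: 20.5 + 0.9·(21.4 − 20.5) = 20.5 + 0.9·0.9 = 21.31.

21.31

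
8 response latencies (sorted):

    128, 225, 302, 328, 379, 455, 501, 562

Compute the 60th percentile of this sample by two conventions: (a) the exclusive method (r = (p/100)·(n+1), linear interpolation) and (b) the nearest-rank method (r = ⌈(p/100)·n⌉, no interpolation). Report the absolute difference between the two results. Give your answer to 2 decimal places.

n = 8.
(a) r = 5.4; between ranks 5 (379) and 6 (455): 409.4.
(b) the nearest-rank method: rank 5 → 379.
|409.4 − 379| = 30.4.

30.40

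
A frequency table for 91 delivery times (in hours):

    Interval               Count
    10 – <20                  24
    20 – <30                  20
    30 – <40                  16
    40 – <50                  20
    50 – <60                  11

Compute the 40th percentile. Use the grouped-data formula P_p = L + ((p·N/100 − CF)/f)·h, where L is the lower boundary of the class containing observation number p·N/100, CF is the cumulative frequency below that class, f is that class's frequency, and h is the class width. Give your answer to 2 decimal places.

26.20

N = 91; target position k = 40/100 · 91 = 36.4.
Cumulative frequencies: 24, 44, 60, 80, 91.
Observation 36.4 falls in the class 20 – <30.
L = 20, CF = 24, f = 20, h = 10.
P40 = 20 + ((36.4 − 24)/20)·10 = 20 + 6.2 = 26.2.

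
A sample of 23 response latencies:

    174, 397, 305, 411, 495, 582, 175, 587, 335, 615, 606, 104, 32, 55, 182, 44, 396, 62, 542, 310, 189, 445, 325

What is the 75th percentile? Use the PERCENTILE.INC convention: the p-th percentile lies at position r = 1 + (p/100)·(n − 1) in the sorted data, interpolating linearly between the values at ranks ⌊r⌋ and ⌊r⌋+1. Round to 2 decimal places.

470.00

Sorted: 32, 44, 55, 62, 104, 174, 175, 182, 189, 305, 310, 325, 335, 396, 397, 411, 445, 495, 542, 582, 587, 606, 615.
n = 23.
r = 1 + (75/100)·(23 − 1) = 1 + 16.5 = 17.5.
Rank 17 is 445 and rank 18 is 495.
Interpolate: 445 + 0.5·(495 − 445) = 445 + 0.5·50 = 470.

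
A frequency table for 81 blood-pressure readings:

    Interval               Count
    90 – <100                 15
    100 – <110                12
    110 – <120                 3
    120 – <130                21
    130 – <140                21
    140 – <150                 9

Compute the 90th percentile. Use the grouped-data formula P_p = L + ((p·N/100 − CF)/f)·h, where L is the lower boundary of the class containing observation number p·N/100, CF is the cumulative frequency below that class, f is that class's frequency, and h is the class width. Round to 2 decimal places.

141.00

N = 81; target position k = 90/100 · 81 = 72.9.
Cumulative frequencies: 15, 27, 30, 51, 72, 81.
Observation 72.9 falls in the class 140 – <150.
L = 140, CF = 72, f = 9, h = 10.
P90 = 140 + ((72.9 − 72)/9)·10 = 140 + 1 = 141.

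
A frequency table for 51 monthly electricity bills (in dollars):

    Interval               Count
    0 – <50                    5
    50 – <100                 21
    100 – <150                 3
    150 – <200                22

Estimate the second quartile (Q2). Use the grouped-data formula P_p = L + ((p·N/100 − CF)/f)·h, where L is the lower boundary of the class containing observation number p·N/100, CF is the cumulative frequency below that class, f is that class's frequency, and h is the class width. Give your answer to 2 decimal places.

N = 51; target position k = 50/100 · 51 = 25.5.
Cumulative frequencies: 5, 26, 29, 51.
Observation 25.5 falls in the class 50 – <100.
L = 50, CF = 5, f = 21, h = 50.
P50 = 50 + ((25.5 − 5)/21)·50 = 50 + 48.8095 = 98.8095.

98.81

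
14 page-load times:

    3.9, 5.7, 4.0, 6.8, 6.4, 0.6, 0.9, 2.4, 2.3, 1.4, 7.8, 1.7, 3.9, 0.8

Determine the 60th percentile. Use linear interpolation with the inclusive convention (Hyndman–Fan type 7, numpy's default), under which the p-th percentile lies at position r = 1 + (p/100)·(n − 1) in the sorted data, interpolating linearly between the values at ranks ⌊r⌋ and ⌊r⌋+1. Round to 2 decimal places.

Sorted: 0.6, 0.8, 0.9, 1.4, 1.7, 2.3, 2.4, 3.9, 3.9, 4.0, 5.7, 6.4, 6.8, 7.8.
n = 14.
r = 1 + (60/100)·(14 − 1) = 1 + 7.8 = 8.8.
Rank 8 is 3.9 and rank 9 is 3.9.
Interpolate: 3.9 + 0.8·(3.9 − 3.9) = 3.9 + 0.8·0 = 3.9.

3.90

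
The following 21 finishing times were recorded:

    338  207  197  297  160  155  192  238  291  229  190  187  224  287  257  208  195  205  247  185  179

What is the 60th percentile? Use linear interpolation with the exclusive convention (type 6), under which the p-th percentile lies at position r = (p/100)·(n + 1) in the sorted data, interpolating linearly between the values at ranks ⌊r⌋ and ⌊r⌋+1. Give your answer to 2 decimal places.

225.00

Sorted: 155, 160, 179, 185, 187, 190, 192, 195, 197, 205, 207, 208, 224, 229, 238, 247, 257, 287, 291, 297, 338.
n = 21.
r = (60/100)·(21 + 1) = 13.2.
Rank 13 is 224 and rank 14 is 229.
Interpolate: 224 + 0.2·(229 − 224) = 224 + 0.2·5 = 225.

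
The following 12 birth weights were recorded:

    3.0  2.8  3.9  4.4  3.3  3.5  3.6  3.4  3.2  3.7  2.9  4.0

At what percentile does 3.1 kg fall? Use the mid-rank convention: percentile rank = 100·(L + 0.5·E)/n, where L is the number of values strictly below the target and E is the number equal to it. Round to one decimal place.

Sorted: 2.8, 2.9, 3.0, 3.2, 3.3, 3.4, 3.5, 3.6, 3.7, 3.9, 4.0, 4.4.
Count below 3.1: L = 3; count equal: E = 0; n = 12.
Percentile rank = 100·(3 + 0.5·0)/12 = 100·3/12 = 25.

25.0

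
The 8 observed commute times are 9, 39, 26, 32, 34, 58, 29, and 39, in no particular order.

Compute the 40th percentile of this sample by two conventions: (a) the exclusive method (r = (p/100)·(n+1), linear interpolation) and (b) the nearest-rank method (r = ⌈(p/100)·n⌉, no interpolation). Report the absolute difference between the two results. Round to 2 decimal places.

Sorted: 9, 26, 29, 32, 34, 39, 39, 58.
n = 8.
(a) r = 3.6; between ranks 3 (29) and 4 (32): 30.8.
(b) the nearest-rank method: rank 4 → 32.
|30.8 − 32| = 1.2.

1.20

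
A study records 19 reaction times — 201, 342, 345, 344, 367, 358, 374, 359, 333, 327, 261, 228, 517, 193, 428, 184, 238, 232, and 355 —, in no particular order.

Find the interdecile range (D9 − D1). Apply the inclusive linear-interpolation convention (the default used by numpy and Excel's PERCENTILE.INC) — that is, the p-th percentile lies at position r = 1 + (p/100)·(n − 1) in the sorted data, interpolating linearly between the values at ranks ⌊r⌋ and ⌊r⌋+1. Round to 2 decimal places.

185.40

Sorted: 184, 193, 201, 228, 232, 238, 261, 327, 333, 342, 344, 345, 355, 358, 359, 367, 374, 428, 517.
n = 19.
P10: r = 2.8; ranks 2–3 are 193, 201; interpolating gives 199.4.
P90: r = 17.2; ranks 17–18 are 374, 428; interpolating gives 384.8.
Difference: 384.8 − 199.4 = 185.4.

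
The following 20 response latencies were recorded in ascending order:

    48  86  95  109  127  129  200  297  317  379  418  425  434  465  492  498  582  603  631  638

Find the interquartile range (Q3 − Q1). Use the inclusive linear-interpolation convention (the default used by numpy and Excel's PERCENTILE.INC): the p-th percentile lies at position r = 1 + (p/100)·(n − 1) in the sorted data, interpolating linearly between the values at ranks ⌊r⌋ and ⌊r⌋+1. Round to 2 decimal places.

365.00

n = 20.
P25: r = 5.75; ranks 5–6 are 127, 129; interpolating gives 128.5.
P75: r = 15.25; ranks 15–16 are 492, 498; interpolating gives 493.5.
Difference: 493.5 − 128.5 = 365.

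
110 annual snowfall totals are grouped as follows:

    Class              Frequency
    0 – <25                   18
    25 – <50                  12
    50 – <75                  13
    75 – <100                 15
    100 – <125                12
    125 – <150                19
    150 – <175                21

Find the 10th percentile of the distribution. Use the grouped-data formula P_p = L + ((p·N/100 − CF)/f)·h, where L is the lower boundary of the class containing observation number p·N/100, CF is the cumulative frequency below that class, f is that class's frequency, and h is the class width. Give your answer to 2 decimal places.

N = 110; target position k = 10/100 · 110 = 11.
Cumulative frequencies: 18, 30, 43, 58, 70, 89, 110.
Observation 11 falls in the class 0 – <25.
L = 0, CF = 0, f = 18, h = 25.
P10 = 0 + ((11 − 0)/18)·25 = 0 + 15.2778 = 15.2778.

15.28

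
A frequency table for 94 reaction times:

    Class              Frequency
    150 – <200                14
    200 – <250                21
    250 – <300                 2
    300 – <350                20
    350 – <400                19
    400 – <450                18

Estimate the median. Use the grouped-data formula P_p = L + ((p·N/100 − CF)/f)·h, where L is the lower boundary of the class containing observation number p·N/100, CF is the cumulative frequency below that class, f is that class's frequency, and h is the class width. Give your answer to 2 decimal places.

325.00

N = 94; target position k = 50/100 · 94 = 47.
Cumulative frequencies: 14, 35, 37, 57, 76, 94.
Observation 47 falls in the class 300 – <350.
L = 300, CF = 37, f = 20, h = 50.
P50 = 300 + ((47 − 37)/20)·50 = 300 + 25 = 325.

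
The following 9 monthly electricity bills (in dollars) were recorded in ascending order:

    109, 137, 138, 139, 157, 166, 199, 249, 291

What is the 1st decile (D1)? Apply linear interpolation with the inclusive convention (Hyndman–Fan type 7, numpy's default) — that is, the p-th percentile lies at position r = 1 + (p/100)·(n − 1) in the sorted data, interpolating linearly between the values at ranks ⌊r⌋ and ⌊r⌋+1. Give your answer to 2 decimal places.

131.40

n = 9.
r = 1 + (10/100)·(9 − 1) = 1 + 0.8 = 1.8.
Rank 1 is 109 and rank 2 is 137.
Interpolate: 109 + 0.8·(137 − 109) = 109 + 0.8·28 = 131.4.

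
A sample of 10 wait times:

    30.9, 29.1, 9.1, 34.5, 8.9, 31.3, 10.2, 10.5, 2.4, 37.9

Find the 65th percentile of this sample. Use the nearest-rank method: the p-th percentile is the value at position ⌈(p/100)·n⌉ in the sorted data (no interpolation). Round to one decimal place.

30.9

Sorted: 2.4, 8.9, 9.1, 10.2, 10.5, 29.1, 30.9, 31.3, 34.5, 37.9.
n = 10.
Position = ⌈65/100 · 10⌉ = ⌈6.5⌉ = 7.
The value at rank 7 is 30.9.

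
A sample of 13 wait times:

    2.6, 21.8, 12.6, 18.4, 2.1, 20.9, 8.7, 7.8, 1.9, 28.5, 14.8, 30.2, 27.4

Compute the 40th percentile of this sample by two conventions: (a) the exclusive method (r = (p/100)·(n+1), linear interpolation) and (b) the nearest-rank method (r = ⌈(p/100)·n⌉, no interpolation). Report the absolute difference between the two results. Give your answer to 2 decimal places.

1.56

Sorted: 1.9, 2.1, 2.6, 7.8, 8.7, 12.6, 14.8, 18.4, 20.9, 21.8, 27.4, 28.5, 30.2.
n = 13.
(a) r = 5.6; between ranks 5 (8.7) and 6 (12.6): 11.04.
(b) the nearest-rank method: rank 6 → 12.6.
|11.04 − 12.6| = 1.56.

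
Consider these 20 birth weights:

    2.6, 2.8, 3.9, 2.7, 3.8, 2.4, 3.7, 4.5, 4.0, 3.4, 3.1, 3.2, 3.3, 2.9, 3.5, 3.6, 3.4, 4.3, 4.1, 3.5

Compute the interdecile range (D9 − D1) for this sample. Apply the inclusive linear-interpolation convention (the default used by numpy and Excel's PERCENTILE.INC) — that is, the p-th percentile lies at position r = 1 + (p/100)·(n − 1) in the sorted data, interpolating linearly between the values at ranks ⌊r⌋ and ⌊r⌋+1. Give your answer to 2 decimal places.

1.43

Sorted: 2.4, 2.6, 2.7, 2.8, 2.9, 3.1, 3.2, 3.3, 3.4, 3.4, 3.5, 3.5, 3.6, 3.7, 3.8, 3.9, 4.0, 4.1, 4.3, 4.5.
n = 20.
P10: r = 2.9; ranks 2–3 are 2.6, 2.7; interpolating gives 2.69.
P90: r = 18.1; ranks 18–19 are 4.1, 4.3; interpolating gives 4.12.
Difference: 4.12 − 2.69 = 1.43.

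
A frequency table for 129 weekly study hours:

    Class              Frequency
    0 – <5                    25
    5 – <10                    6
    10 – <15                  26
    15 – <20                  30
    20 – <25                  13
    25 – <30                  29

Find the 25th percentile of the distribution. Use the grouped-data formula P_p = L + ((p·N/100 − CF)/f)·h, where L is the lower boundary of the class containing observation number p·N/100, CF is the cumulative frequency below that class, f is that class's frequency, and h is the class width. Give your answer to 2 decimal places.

10.24

N = 129; target position k = 25/100 · 129 = 32.25.
Cumulative frequencies: 25, 31, 57, 87, 100, 129.
Observation 32.25 falls in the class 10 – <15.
L = 10, CF = 31, f = 26, h = 5.
P25 = 10 + ((32.25 − 31)/26)·5 = 10 + 0.240385 = 10.2404.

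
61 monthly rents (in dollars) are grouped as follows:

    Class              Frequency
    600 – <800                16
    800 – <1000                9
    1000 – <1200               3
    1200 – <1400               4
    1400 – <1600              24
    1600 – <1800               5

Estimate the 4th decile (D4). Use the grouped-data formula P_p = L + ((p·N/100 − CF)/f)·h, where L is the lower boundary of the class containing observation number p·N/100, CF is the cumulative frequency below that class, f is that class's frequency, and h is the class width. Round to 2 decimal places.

986.67

N = 61; target position k = 40/100 · 61 = 24.4.
Cumulative frequencies: 16, 25, 28, 32, 56, 61.
Observation 24.4 falls in the class 800 – <1000.
L = 800, CF = 16, f = 9, h = 200.
P40 = 800 + ((24.4 − 16)/9)·200 = 800 + 186.667 = 986.667.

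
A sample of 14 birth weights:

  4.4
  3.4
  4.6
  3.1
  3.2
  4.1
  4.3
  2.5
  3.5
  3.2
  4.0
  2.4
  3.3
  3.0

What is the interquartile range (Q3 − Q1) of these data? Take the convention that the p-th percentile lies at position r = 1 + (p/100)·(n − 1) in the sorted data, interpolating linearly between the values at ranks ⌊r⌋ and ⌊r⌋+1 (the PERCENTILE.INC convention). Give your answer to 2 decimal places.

Sorted: 2.4, 2.5, 3.0, 3.1, 3.2, 3.2, 3.3, 3.4, 3.5, 4.0, 4.1, 4.3, 4.4, 4.6.
n = 14.
P25: r = 4.25; ranks 4–5 are 3.1, 3.2; interpolating gives 3.125.
P75: r = 10.75; ranks 10–11 are 4.0, 4.1; interpolating gives 4.075.
Difference: 4.075 − 3.125 = 0.95.

0.95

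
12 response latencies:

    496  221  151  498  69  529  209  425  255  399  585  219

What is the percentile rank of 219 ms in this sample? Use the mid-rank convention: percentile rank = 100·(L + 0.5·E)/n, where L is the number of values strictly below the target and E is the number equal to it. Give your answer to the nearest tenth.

Sorted: 69, 151, 209, 219, 221, 255, 399, 425, 496, 498, 529, 585.
Count below 219: L = 3; count equal: E = 1; n = 12.
Percentile rank = 100·(3 + 0.5·1)/12 = 100·3.5/12 = 29.17.

29.2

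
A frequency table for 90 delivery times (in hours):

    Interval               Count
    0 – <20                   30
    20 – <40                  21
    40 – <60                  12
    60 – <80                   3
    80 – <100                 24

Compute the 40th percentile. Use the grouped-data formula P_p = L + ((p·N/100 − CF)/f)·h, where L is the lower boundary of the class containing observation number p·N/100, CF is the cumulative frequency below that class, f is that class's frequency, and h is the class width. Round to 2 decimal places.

25.71

N = 90; target position k = 40/100 · 90 = 36.
Cumulative frequencies: 30, 51, 63, 66, 90.
Observation 36 falls in the class 20 – <40.
L = 20, CF = 30, f = 21, h = 20.
P40 = 20 + ((36 − 30)/21)·20 = 20 + 5.71429 = 25.7143.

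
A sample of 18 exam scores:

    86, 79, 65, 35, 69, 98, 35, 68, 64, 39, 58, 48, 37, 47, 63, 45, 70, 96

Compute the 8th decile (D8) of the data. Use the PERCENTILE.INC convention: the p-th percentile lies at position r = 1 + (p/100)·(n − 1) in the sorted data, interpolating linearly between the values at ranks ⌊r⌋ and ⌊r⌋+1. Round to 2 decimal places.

Sorted: 35, 35, 37, 39, 45, 47, 48, 58, 63, 64, 65, 68, 69, 70, 79, 86, 96, 98.
n = 18.
r = 1 + (80/100)·(18 − 1) = 1 + 13.6 = 14.6.
Rank 14 is 70 and rank 15 is 79.
Interpolate: 70 + 0.6·(79 − 70) = 70 + 0.6·9 = 75.4.

75.40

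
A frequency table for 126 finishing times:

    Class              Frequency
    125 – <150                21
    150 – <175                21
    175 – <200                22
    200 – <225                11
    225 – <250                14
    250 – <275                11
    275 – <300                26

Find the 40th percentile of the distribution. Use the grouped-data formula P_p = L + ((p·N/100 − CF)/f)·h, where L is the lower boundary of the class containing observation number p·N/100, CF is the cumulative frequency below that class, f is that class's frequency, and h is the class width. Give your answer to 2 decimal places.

184.55

N = 126; target position k = 40/100 · 126 = 50.4.
Cumulative frequencies: 21, 42, 64, 75, 89, 100, 126.
Observation 50.4 falls in the class 175 – <200.
L = 175, CF = 42, f = 22, h = 25.
P40 = 175 + ((50.4 − 42)/22)·25 = 175 + 9.54545 = 184.545.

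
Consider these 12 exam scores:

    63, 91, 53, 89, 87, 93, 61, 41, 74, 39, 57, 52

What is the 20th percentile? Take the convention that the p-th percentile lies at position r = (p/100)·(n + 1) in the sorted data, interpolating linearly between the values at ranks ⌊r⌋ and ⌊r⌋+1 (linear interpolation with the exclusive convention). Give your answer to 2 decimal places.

Sorted: 39, 41, 52, 53, 57, 61, 63, 74, 87, 89, 91, 93.
n = 12.
r = (20/100)·(12 + 1) = 2.6.
Rank 2 is 41 and rank 3 is 52.
Interpolate: 41 + 0.6·(52 − 41) = 41 + 0.6·11 = 47.6.

47.60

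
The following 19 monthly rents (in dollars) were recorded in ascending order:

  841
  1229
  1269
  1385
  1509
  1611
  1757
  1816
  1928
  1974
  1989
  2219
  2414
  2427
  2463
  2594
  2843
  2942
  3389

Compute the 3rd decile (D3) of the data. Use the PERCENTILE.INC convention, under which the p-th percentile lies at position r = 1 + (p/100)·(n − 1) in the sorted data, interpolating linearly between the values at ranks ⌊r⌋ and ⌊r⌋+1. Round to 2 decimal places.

n = 19.
r = 1 + (30/100)·(19 − 1) = 1 + 5.4 = 6.4.
Rank 6 is 1611 and rank 7 is 1757.
Interpolate: 1611 + 0.4·(1757 − 1611) = 1611 + 0.4·146 = 1669.4.

1669.40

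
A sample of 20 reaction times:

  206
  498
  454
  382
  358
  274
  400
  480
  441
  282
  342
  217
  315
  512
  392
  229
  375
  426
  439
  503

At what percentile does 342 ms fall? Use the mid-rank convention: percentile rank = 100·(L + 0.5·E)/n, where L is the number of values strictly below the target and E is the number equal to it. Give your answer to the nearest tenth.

Sorted: 206, 217, 229, 274, 282, 315, 342, 358, 375, 382, 392, 400, 426, 439, 441, 454, 480, 498, 503, 512.
Count below 342: L = 6; count equal: E = 1; n = 20.
Percentile rank = 100·(6 + 0.5·1)/20 = 100·6.5/20 = 32.5.

32.5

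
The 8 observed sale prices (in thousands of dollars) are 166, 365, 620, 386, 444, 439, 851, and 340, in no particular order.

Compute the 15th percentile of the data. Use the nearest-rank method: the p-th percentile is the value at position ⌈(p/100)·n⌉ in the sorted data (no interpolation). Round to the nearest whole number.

340

Sorted: 166, 340, 365, 386, 439, 444, 620, 851.
n = 8.
Position = ⌈15/100 · 8⌉ = ⌈1.2⌉ = 2.
The value at rank 2 is 340.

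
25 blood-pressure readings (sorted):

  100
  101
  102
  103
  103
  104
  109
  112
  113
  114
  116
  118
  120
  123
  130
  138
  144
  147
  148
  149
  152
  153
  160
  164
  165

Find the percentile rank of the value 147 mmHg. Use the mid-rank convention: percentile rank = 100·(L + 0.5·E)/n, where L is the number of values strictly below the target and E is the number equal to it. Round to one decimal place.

Count below 147: L = 17; count equal: E = 1; n = 25.
Percentile rank = 100·(17 + 0.5·1)/25 = 100·17.5/25 = 70.

70.0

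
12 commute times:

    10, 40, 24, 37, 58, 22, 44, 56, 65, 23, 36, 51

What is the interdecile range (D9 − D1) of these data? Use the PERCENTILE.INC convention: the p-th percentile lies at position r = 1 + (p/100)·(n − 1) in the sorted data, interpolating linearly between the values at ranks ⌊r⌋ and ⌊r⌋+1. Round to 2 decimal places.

Sorted: 10, 22, 23, 24, 36, 37, 40, 44, 51, 56, 58, 65.
n = 12.
P10: r = 2.1; ranks 2–3 are 22, 23; interpolating gives 22.1.
P90: r = 10.9; ranks 10–11 are 56, 58; interpolating gives 57.8.
Difference: 57.8 − 22.1 = 35.7.

35.70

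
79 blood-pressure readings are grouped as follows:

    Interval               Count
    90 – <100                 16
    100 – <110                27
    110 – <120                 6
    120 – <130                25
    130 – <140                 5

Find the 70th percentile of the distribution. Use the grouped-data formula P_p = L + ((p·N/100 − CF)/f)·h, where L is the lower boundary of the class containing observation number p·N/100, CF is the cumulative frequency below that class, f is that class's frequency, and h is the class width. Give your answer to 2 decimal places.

N = 79; target position k = 70/100 · 79 = 55.3.
Cumulative frequencies: 16, 43, 49, 74, 79.
Observation 55.3 falls in the class 120 – <130.
L = 120, CF = 49, f = 25, h = 10.
P70 = 120 + ((55.3 − 49)/25)·10 = 120 + 2.52 = 122.52.

122.52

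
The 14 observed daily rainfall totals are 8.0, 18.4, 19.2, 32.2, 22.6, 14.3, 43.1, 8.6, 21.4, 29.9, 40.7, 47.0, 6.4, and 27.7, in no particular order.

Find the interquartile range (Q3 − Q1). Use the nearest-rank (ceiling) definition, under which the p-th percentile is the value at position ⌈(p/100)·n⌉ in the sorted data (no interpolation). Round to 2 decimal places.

17.90

Sorted: 6.4, 8.0, 8.6, 14.3, 18.4, 19.2, 21.4, 22.6, 27.7, 29.9, 32.2, 40.7, 43.1, 47.0.
n = 14.
P25: rank ⌈25/100·14⌉ = 4 → 14.3.
P75: rank ⌈75/100·14⌉ = 11 → 32.2.
Difference: 32.2 − 14.3 = 17.9.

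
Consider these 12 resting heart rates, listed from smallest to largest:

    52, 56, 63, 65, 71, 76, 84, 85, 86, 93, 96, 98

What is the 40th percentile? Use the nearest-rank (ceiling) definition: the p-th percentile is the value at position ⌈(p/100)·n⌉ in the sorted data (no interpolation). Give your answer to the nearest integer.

n = 12.
Position = ⌈40/100 · 12⌉ = ⌈4.8⌉ = 5.
The value at rank 5 is 71.

71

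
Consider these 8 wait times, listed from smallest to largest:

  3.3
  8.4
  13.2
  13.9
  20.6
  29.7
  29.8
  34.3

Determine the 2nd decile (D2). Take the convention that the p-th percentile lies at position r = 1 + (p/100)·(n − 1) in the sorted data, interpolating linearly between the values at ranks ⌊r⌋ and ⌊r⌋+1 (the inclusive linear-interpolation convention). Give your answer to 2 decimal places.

n = 8.
r = 1 + (20/100)·(8 − 1) = 1 + 1.4 = 2.4.
Rank 2 is 8.4 and rank 3 is 13.2.
Interpolate: 8.4 + 0.4·(13.2 − 8.4) = 8.4 + 0.4·4.8 = 10.32.

10.32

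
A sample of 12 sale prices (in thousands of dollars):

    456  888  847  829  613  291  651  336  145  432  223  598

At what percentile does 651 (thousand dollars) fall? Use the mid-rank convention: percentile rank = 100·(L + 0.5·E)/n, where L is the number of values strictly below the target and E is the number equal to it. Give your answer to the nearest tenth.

Sorted: 145, 223, 291, 336, 432, 456, 598, 613, 651, 829, 847, 888.
Count below 651: L = 8; count equal: E = 1; n = 12.
Percentile rank = 100·(8 + 0.5·1)/12 = 100·8.5/12 = 70.83.

70.8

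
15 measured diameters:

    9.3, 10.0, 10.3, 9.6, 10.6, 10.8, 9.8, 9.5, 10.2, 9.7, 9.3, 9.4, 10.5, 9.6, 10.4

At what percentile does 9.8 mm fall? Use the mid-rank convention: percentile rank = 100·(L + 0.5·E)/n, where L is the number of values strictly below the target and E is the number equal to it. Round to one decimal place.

Sorted: 9.3, 9.3, 9.4, 9.5, 9.6, 9.6, 9.7, 9.8, 10.0, 10.2, 10.3, 10.4, 10.5, 10.6, 10.8.
Count below 9.8: L = 7; count equal: E = 1; n = 15.
Percentile rank = 100·(7 + 0.5·1)/15 = 100·7.5/15 = 50.

50.0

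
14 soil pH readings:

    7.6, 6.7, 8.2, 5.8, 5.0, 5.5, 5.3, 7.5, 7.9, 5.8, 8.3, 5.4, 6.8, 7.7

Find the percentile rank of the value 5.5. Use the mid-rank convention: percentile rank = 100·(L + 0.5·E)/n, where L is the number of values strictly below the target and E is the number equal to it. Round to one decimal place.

Sorted: 5.0, 5.3, 5.4, 5.5, 5.8, 5.8, 6.7, 6.8, 7.5, 7.6, 7.7, 7.9, 8.2, 8.3.
Count below 5.5: L = 3; count equal: E = 1; n = 14.
Percentile rank = 100·(3 + 0.5·1)/14 = 100·3.5/14 = 25.

25.0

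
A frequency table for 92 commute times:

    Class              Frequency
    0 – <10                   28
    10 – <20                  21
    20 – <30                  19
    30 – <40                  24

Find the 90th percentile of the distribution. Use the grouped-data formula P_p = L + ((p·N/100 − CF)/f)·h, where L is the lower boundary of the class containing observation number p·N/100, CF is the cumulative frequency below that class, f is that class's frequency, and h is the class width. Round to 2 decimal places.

N = 92; target position k = 90/100 · 92 = 82.8.
Cumulative frequencies: 28, 49, 68, 92.
Observation 82.8 falls in the class 30 – <40.
L = 30, CF = 68, f = 24, h = 10.
P90 = 30 + ((82.8 − 68)/24)·10 = 30 + 6.16667 = 36.1667.

36.17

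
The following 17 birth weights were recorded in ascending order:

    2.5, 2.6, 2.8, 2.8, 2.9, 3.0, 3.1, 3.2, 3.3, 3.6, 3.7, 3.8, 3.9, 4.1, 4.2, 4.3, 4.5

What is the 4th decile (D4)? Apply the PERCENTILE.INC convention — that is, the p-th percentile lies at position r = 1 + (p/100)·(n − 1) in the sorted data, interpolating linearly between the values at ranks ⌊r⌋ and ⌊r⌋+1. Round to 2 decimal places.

3.14

n = 17.
r = 1 + (40/100)·(17 − 1) = 1 + 6.4 = 7.4.
Rank 7 is 3.1 and rank 8 is 3.2.
Interpolate: 3.1 + 0.4·(3.2 − 3.1) = 3.1 + 0.4·0.1 = 3.14.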